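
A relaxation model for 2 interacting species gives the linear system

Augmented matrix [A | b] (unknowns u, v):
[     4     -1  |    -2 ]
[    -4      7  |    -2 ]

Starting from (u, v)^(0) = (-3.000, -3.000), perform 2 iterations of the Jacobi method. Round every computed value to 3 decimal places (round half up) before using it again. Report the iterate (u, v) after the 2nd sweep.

Iteration 1:
  u = (-2 - (-1)·-3.000) / (4) = -1.250
  v = (-2 - (-4)·-3.000) / (7) = -2.000
Iteration 2:
  u = (-2 - (-1)·-2.000) / (4) = -1.000
  v = (-2 - (-4)·-1.250) / (7) = -1.000

(-1.000, -1.000)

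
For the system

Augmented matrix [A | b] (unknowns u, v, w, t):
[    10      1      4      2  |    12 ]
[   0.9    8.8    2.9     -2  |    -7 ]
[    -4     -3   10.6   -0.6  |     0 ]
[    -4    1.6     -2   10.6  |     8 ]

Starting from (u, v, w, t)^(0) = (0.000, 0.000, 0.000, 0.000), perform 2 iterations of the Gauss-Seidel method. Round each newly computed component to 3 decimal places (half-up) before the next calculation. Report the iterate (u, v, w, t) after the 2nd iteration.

(0.938, -0.641, 0.251, 1.253)

Iteration 1:
  u = (12 - (1)·0.000 - (4)·0.000 - (2)·0.000) / (10) = 1.200
  v = (-7 - (0.9)·1.200 - (2.9)·0.000 - (-2)·0.000) / (8.8) = -0.918
  w = (0 - (-4)·1.200 - (-3)·-0.918 - (-0.6)·0.000) / (10.6) = 0.193
  t = (8 - (-4)·1.200 - (1.6)·-0.918 - (-2)·0.193) / (10.6) = 1.383
Iteration 2:
  u = (12 - (1)·-0.918 - (4)·0.193 - (2)·1.383) / (10) = 0.938
  v = (-7 - (0.9)·0.938 - (2.9)·0.193 - (-2)·1.383) / (8.8) = -0.641
  w = (0 - (-4)·0.938 - (-3)·-0.641 - (-0.6)·1.383) / (10.6) = 0.251
  t = (8 - (-4)·0.938 - (1.6)·-0.641 - (-2)·0.251) / (10.6) = 1.253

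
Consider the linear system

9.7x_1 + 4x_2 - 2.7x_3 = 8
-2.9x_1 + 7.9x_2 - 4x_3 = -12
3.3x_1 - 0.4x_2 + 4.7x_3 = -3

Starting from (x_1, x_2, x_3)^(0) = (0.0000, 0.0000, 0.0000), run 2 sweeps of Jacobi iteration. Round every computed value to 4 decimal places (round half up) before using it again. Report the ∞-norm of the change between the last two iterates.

Iteration 1:
  x_1 = (8 - (4)·0.0000 - (-2.7)·0.0000) / (9.7) = 0.8247
  x_2 = (-12 - (-2.9)·0.0000 - (-4)·0.0000) / (7.9) = -1.5190
  x_3 = (-3 - (3.3)·0.0000 - (-0.4)·0.0000) / (4.7) = -0.6383
Iteration 2:
  x_1 = (8 - (4)·-1.5190 - (-2.7)·-0.6383) / (9.7) = 1.2735
  x_2 = (-12 - (-2.9)·0.8247 - (-4)·-0.6383) / (7.9) = -1.5394
  x_3 = (-3 - (3.3)·0.8247 - (-0.4)·-1.5190) / (4.7) = -1.3466
Change: (0.4488, -0.0204, -0.7083) → max |·| = 0.7083

0.7083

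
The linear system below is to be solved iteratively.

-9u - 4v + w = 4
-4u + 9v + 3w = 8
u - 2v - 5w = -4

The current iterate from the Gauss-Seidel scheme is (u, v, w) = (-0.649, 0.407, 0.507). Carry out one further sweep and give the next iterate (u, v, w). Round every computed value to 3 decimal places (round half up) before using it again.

One sweep:
  u = (4 - (-4)·0.407 - (1)·0.507) / (-9) = -0.569
  v = (8 - (-4)·-0.569 - (3)·0.507) / (9) = 0.467
  w = (-4 - (1)·-0.569 - (-2)·0.467) / (-5) = 0.499

(-0.569, 0.467, 0.499)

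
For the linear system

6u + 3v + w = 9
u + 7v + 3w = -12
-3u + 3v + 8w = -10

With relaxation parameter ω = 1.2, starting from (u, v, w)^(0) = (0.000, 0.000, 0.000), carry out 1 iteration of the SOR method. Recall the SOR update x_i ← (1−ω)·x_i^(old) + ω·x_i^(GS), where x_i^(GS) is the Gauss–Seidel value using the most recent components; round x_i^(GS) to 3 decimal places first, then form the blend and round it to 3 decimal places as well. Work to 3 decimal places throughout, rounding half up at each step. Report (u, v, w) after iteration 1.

Iteration 1:
  u: GS value = (9 - (3)·0.000 - (1)·0.000) / (6) = 1.500;  u ← (1−ω)·0.000 + ω·1.500 = 1.800
  v: GS value = (-12 - (1)·1.800 - (3)·0.000) / (7) = -1.971;  v ← (1−ω)·0.000 + ω·-1.971 = -2.365
  w: GS value = (-10 - (-3)·1.800 - (3)·-2.365) / (8) = 0.312;  w ← (1−ω)·0.000 + ω·0.312 = 0.374

(1.800, -2.365, 0.374)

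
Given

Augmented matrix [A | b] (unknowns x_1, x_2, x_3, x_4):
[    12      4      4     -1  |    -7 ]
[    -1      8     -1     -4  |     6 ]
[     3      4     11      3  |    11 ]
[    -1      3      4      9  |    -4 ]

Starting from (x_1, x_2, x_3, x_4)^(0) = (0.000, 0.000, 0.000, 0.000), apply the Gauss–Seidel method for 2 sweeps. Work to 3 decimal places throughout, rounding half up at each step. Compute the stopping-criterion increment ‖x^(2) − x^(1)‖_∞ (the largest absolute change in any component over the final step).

0.676

Iteration 1:
  x_1 = (-7 - (4)·0.000 - (4)·0.000 - (-1)·0.000) / (12) = -0.583
  x_2 = (6 - (-1)·-0.583 - (-1)·0.000 - (-4)·0.000) / (8) = 0.677
  x_3 = (11 - (3)·-0.583 - (4)·0.677 - (3)·0.000) / (11) = 0.913
  x_4 = (-4 - (-1)·-0.583 - (3)·0.677 - (4)·0.913) / (9) = -1.141
Iteration 2:
  x_1 = (-7 - (4)·0.677 - (4)·0.913 - (-1)·-1.141) / (12) = -1.208
  x_2 = (6 - (-1)·-1.208 - (-1)·0.913 - (-4)·-1.141) / (8) = 0.143
  x_3 = (11 - (3)·-1.208 - (4)·0.143 - (3)·-1.141) / (11) = 1.589
  x_4 = (-4 - (-1)·-1.208 - (3)·0.143 - (4)·1.589) / (9) = -1.333
Change: (-0.625, -0.534, 0.676, -0.192) → max |·| = 0.676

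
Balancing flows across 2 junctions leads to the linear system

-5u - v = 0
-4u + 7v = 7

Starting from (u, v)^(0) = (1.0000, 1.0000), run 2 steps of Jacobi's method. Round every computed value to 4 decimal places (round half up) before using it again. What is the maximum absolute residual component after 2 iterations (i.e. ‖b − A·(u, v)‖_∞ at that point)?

0.6858

Iteration 1:
  u = (0 - (-1)·1.0000) / (-5) = -0.2000
  v = (7 - (-4)·1.0000) / (7) = 1.5714
Iteration 2:
  u = (0 - (-1)·1.5714) / (-5) = -0.3143
  v = (7 - (-4)·-0.2000) / (7) = 0.8857
Residual b − A·x = (-0.6858, -0.4571); ∞-norm = 0.6858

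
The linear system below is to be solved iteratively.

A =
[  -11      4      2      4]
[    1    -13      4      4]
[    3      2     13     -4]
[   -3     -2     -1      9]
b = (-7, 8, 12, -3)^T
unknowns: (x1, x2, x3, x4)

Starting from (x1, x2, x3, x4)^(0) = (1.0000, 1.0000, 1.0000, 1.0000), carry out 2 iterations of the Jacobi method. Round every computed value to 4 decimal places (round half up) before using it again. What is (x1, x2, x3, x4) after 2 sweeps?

(0.9394, -0.1336, 0.6571, 0.2929)

Iteration 1:
  x1 = (-7 - (4)·1.0000 - (2)·1.0000 - (4)·1.0000) / (-11) = 1.5455
  x2 = (8 - (1)·1.0000 - (4)·1.0000 - (4)·1.0000) / (-13) = 0.0769
  x3 = (12 - (3)·1.0000 - (2)·1.0000 - (-4)·1.0000) / (13) = 0.8462
  x4 = (-3 - (-3)·1.0000 - (-2)·1.0000 - (-1)·1.0000) / (9) = 0.3333
Iteration 2:
  x1 = (-7 - (4)·0.0769 - (2)·0.8462 - (4)·0.3333) / (-11) = 0.9394
  x2 = (8 - (1)·1.5455 - (4)·0.8462 - (4)·0.3333) / (-13) = -0.1336
  x3 = (12 - (3)·1.5455 - (2)·0.0769 - (-4)·0.3333) / (13) = 0.6571
  x4 = (-3 - (-3)·1.5455 - (-2)·0.0769 - (-1)·0.8462) / (9) = 0.2929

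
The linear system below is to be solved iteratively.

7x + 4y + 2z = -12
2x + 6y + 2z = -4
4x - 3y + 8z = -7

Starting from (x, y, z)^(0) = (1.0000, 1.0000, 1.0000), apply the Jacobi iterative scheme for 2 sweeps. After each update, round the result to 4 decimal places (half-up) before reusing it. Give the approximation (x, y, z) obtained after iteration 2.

Iteration 1:
  x = (-12 - (4)·1.0000 - (2)·1.0000) / (7) = -2.5714
  y = (-4 - (2)·1.0000 - (2)·1.0000) / (6) = -1.3333
  z = (-7 - (4)·1.0000 - (-3)·1.0000) / (8) = -1.0000
Iteration 2:
  x = (-12 - (4)·-1.3333 - (2)·-1.0000) / (7) = -0.6667
  y = (-4 - (2)·-2.5714 - (2)·-1.0000) / (6) = 0.5238
  z = (-7 - (4)·-2.5714 - (-3)·-1.3333) / (8) = -0.0893

(-0.6667, 0.5238, -0.0893)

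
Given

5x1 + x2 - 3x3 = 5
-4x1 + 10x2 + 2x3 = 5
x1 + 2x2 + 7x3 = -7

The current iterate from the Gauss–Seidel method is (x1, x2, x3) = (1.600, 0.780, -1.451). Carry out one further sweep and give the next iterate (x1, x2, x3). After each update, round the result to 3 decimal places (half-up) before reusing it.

(-0.027, 0.779, -1.219)

One sweep:
  x1 = (5 - (1)·0.780 - (-3)·-1.451) / (5) = -0.027
  x2 = (5 - (-4)·-0.027 - (2)·-1.451) / (10) = 0.779
  x3 = (-7 - (1)·-0.027 - (2)·0.779) / (7) = -1.219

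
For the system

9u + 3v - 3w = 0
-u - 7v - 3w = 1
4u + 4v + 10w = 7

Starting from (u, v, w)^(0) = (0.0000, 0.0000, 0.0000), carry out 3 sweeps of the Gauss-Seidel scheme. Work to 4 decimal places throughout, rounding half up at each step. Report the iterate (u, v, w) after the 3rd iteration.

Iteration 1:
  u = (0 - (3)·0.0000 - (-3)·0.0000) / (9) = 0.0000
  v = (1 - (-1)·0.0000 - (-3)·0.0000) / (-7) = -0.1429
  w = (7 - (4)·0.0000 - (4)·-0.1429) / (10) = 0.7572
Iteration 2:
  u = (0 - (3)·-0.1429 - (-3)·0.7572) / (9) = 0.3000
  v = (1 - (-1)·0.3000 - (-3)·0.7572) / (-7) = -0.5102
  w = (7 - (4)·0.3000 - (4)·-0.5102) / (10) = 0.7841
Iteration 3:
  u = (0 - (3)·-0.5102 - (-3)·0.7841) / (9) = 0.4314
  v = (1 - (-1)·0.4314 - (-3)·0.7841) / (-7) = -0.5405
  w = (7 - (4)·0.4314 - (4)·-0.5405) / (10) = 0.7436

(0.4314, -0.5405, 0.7436)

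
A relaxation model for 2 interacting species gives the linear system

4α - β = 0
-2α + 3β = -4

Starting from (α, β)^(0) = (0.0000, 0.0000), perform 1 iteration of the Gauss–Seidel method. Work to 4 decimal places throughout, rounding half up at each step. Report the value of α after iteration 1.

0.0000

Iteration 1:
  α = (0 - (-1)·0.0000) / (4) = 0.0000
  β = (-4 - (-2)·0.0000) / (3) = -1.3333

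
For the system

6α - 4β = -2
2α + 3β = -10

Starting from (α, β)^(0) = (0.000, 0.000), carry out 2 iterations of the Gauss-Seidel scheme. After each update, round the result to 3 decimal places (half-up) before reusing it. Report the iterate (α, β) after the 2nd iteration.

(-2.407, -1.729)

Iteration 1:
  α = (-2 - (-4)·0.000) / (6) = -0.333
  β = (-10 - (2)·-0.333) / (3) = -3.111
Iteration 2:
  α = (-2 - (-4)·-3.111) / (6) = -2.407
  β = (-10 - (2)·-2.407) / (3) = -1.729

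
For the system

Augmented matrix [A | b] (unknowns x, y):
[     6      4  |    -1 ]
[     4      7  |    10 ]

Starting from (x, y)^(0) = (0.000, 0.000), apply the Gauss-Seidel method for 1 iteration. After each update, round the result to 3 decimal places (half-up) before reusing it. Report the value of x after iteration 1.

-0.167

Iteration 1:
  x = (-1 - (4)·0.000) / (6) = -0.167
  y = (10 - (4)·-0.167) / (7) = 1.524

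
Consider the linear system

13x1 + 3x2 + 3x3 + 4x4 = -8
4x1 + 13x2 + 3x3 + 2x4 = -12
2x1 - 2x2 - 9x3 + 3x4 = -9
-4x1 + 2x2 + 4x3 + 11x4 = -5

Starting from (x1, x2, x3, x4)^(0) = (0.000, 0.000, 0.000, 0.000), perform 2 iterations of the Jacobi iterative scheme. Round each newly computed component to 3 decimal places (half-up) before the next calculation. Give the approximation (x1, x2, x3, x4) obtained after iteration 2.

Iteration 1:
  x1 = (-8 - (3)·0.000 - (3)·0.000 - (4)·0.000) / (13) = -0.615
  x2 = (-12 - (4)·0.000 - (3)·0.000 - (2)·0.000) / (13) = -0.923
  x3 = (-9 - (2)·0.000 - (-2)·0.000 - (3)·0.000) / (-9) = 1.000
  x4 = (-5 - (-4)·0.000 - (2)·0.000 - (4)·0.000) / (11) = -0.455
Iteration 2:
  x1 = (-8 - (3)·-0.923 - (3)·1.000 - (4)·-0.455) / (13) = -0.493
  x2 = (-12 - (4)·-0.615 - (3)·1.000 - (2)·-0.455) / (13) = -0.895
  x3 = (-9 - (2)·-0.615 - (-2)·-0.923 - (3)·-0.455) / (-9) = 0.917
  x4 = (-5 - (-4)·-0.615 - (2)·-0.923 - (4)·1.000) / (11) = -0.874

(-0.493, -0.895, 0.917, -0.874)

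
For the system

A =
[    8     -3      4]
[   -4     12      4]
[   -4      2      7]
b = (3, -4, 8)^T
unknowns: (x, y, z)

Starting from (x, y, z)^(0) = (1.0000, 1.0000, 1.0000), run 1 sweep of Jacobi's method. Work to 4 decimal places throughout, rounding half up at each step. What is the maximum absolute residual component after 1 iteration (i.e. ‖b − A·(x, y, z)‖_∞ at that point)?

5.7143

Iteration 1:
  x = (3 - (-3)·1.0000 - (4)·1.0000) / (8) = 0.2500
  y = (-4 - (-4)·1.0000 - (4)·1.0000) / (12) = -0.3333
  z = (8 - (-4)·1.0000 - (2)·1.0000) / (7) = 1.4286
Residual b − A·x = (-5.7143, -4.7148, -0.3336); ∞-norm = 5.7143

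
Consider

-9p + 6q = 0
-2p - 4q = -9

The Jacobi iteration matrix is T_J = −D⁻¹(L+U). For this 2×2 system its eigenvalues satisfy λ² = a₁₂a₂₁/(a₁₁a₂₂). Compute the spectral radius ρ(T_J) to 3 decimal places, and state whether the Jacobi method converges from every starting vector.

a₁₂a₂₁/(a₁₁a₂₂) = (6)·(-2) / ((-9)·(-4)) = -0.333333
ρ = √|-0.333333| = √0.333333 = 0.577
ρ < 1, so Jacobi converges

0.577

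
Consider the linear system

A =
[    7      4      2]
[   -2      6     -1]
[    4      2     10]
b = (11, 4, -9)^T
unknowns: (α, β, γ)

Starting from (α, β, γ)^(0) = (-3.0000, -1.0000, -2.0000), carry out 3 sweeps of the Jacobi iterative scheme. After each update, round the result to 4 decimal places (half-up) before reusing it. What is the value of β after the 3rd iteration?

Iteration 1:
  α = (11 - (4)·-1.0000 - (2)·-2.0000) / (7) = 2.7143
  β = (4 - (-2)·-3.0000 - (-1)·-2.0000) / (6) = -0.6667
  γ = (-9 - (4)·-3.0000 - (2)·-1.0000) / (10) = 0.5000
Iteration 2:
  α = (11 - (4)·-0.6667 - (2)·0.5000) / (7) = 1.8095
  β = (4 - (-2)·2.7143 - (-1)·0.5000) / (6) = 1.6548
  γ = (-9 - (4)·2.7143 - (2)·-0.6667) / (10) = -1.8524
Iteration 3:
  α = (11 - (4)·1.6548 - (2)·-1.8524) / (7) = 1.1551
  β = (4 - (-2)·1.8095 - (-1)·-1.8524) / (6) = 0.9611
  γ = (-9 - (4)·1.8095 - (2)·1.6548) / (10) = -1.9548

0.9611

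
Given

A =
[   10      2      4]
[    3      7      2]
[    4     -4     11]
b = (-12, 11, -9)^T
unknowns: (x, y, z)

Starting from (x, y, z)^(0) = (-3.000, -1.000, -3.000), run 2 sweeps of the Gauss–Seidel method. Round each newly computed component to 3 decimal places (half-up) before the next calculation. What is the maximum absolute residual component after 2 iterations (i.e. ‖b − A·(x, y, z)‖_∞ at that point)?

Iteration 1:
  x = (-12 - (2)·-1.000 - (4)·-3.000) / (10) = 0.200
  y = (11 - (3)·0.200 - (2)·-3.000) / (7) = 2.343
  z = (-9 - (4)·0.200 - (-4)·2.343) / (11) = -0.039
Iteration 2:
  x = (-12 - (2)·2.343 - (4)·-0.039) / (10) = -1.653
  y = (11 - (3)·-1.653 - (2)·-0.039) / (7) = 2.291
  z = (-9 - (4)·-1.653 - (-4)·2.291) / (11) = 0.616
Residual b − A·x = (-2.516, -1.310, 0.000); ∞-norm = 2.516

2.516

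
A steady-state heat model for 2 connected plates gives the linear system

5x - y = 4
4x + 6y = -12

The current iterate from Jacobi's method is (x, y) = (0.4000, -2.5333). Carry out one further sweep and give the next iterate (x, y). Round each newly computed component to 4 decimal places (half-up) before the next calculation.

(0.2933, -2.2667)

One sweep:
  x = (4 - (-1)·-2.5333) / (5) = 0.2933
  y = (-12 - (4)·0.4000) / (6) = -2.2667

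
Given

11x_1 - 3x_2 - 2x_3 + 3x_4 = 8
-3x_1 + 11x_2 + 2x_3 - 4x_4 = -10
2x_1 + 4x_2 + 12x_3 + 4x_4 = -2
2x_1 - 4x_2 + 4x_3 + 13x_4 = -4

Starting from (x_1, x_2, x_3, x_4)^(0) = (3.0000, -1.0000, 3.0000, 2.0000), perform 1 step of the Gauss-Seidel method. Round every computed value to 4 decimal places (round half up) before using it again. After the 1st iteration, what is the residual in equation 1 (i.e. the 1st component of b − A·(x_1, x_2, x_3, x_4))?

Iteration 1:
  x_1 = (8 - (-3)·-1.0000 - (-2)·3.0000 - (3)·2.0000) / (11) = 0.4545
  x_2 = (-10 - (-3)·0.4545 - (2)·3.0000 - (-4)·2.0000) / (11) = -0.6033
  x_3 = (-2 - (2)·0.4545 - (4)·-0.6033 - (4)·2.0000) / (12) = -0.7080
  x_4 = (-4 - (2)·0.4545 - (-4)·-0.6033 - (4)·-0.7080) / (13) = -0.3454
Residual b − A·x = (0.8108, -1.9658, 9.3818, 0.0000)

0.8108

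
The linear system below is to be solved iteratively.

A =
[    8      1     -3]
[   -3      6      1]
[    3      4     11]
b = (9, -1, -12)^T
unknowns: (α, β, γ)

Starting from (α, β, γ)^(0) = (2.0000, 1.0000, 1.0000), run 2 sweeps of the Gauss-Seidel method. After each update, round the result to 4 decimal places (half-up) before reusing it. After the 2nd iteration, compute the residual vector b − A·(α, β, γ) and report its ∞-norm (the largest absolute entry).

0.7587

Iteration 1:
  α = (9 - (1)·1.0000 - (-3)·1.0000) / (8) = 1.3750
  β = (-1 - (-3)·1.3750 - (1)·1.0000) / (6) = 0.3542
  γ = (-12 - (3)·1.3750 - (4)·0.3542) / (11) = -1.5947
Iteration 2:
  α = (9 - (1)·0.3542 - (-3)·-1.5947) / (8) = 0.4827
  β = (-1 - (-3)·0.4827 - (1)·-1.5947) / (6) = 0.3405
  γ = (-12 - (3)·0.4827 - (4)·0.3405) / (11) = -1.3464
Residual b − A·x = (0.7587, -0.2485, 0.0003); ∞-norm = 0.7587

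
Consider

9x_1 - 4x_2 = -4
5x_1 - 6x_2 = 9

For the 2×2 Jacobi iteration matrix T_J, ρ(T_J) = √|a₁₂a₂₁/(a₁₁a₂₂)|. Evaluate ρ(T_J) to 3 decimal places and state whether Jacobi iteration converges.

0.609

a₁₂a₂₁/(a₁₁a₂₂) = (-4)·(5) / ((9)·(-6)) = 0.370370
ρ = √|0.370370| = √0.370370 = 0.609
ρ < 1, so Jacobi converges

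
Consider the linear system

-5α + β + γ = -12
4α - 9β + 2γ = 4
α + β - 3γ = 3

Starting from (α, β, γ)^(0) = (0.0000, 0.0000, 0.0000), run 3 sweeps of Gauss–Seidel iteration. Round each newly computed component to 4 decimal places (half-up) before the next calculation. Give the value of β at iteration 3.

0.7040

Iteration 1:
  α = (-12 - (1)·0.0000 - (1)·0.0000) / (-5) = 2.4000
  β = (4 - (4)·2.4000 - (2)·0.0000) / (-9) = 0.6222
  γ = (3 - (1)·2.4000 - (1)·0.6222) / (-3) = 0.0074
Iteration 2:
  α = (-12 - (1)·0.6222 - (1)·0.0074) / (-5) = 2.5259
  β = (4 - (4)·2.5259 - (2)·0.0074) / (-9) = 0.6798
  γ = (3 - (1)·2.5259 - (1)·0.6798) / (-3) = 0.0686
Iteration 3:
  α = (-12 - (1)·0.6798 - (1)·0.0686) / (-5) = 2.5497
  β = (4 - (4)·2.5497 - (2)·0.0686) / (-9) = 0.7040
  γ = (3 - (1)·2.5497 - (1)·0.7040) / (-3) = 0.0846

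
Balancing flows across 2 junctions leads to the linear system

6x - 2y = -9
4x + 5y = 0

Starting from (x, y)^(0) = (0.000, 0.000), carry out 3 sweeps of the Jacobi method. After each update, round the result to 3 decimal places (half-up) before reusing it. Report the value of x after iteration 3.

Iteration 1:
  x = (-9 - (-2)·0.000) / (6) = -1.500
  y = (0 - (4)·0.000) / (5) = 0.000
Iteration 2:
  x = (-9 - (-2)·0.000) / (6) = -1.500
  y = (0 - (4)·-1.500) / (5) = 1.200
Iteration 3:
  x = (-9 - (-2)·1.200) / (6) = -1.100
  y = (0 - (4)·-1.500) / (5) = 1.200

-1.100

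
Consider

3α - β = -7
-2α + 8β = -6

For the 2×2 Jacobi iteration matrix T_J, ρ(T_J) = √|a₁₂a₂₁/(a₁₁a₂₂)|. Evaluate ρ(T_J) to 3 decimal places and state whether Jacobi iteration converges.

a₁₂a₂₁/(a₁₁a₂₂) = (-1)·(-2) / ((3)·(8)) = 0.083333
ρ = √|0.083333| = √0.083333 = 0.289
ρ < 1, so Jacobi converges

0.289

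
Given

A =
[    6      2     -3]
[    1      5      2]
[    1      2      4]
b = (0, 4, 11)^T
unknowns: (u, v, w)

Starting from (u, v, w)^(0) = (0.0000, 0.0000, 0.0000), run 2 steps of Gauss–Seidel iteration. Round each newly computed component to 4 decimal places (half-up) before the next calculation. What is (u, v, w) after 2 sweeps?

Iteration 1:
  u = (0 - (2)·0.0000 - (-3)·0.0000) / (6) = 0.0000
  v = (4 - (1)·0.0000 - (2)·0.0000) / (5) = 0.8000
  w = (11 - (1)·0.0000 - (2)·0.8000) / (4) = 2.3500
Iteration 2:
  u = (0 - (2)·0.8000 - (-3)·2.3500) / (6) = 0.9083
  v = (4 - (1)·0.9083 - (2)·2.3500) / (5) = -0.3217
  w = (11 - (1)·0.9083 - (2)·-0.3217) / (4) = 2.6838

(0.9083, -0.3217, 2.6838)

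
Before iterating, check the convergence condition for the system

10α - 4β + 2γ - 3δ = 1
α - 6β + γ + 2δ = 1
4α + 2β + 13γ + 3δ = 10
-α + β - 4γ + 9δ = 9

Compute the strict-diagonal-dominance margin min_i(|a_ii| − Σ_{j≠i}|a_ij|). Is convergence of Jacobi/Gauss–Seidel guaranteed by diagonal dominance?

1

row 1: |10| − (4+2+3) = 1
row 2: |-6| − (1+1+2) = 2
row 3: |13| − (4+2+3) = 4
row 4: |9| − (1+1+4) = 3
minimum over rows = 1 → strictly diagonally dominant (convergence guaranteed)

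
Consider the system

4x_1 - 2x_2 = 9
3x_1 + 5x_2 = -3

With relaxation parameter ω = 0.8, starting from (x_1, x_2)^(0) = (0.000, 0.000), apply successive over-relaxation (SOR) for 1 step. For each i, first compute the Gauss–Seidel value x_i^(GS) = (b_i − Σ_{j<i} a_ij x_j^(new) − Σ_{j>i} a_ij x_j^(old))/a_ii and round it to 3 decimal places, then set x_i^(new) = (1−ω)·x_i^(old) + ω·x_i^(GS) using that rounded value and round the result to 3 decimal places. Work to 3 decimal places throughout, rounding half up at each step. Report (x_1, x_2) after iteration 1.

Iteration 1:
  x_1: GS value = (9 - (-2)·0.000) / (4) = 2.250;  x_1 ← (1−ω)·0.000 + ω·2.250 = 1.800
  x_2: GS value = (-3 - (3)·1.800) / (5) = -1.680;  x_2 ← (1−ω)·0.000 + ω·-1.680 = -1.344

(1.800, -1.344)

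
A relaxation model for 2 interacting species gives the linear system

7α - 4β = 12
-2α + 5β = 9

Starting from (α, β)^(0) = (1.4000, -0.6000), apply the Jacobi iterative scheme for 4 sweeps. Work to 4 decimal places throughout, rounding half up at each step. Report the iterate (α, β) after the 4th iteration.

Iteration 1:
  α = (12 - (-4)·-0.6000) / (7) = 1.3714
  β = (9 - (-2)·1.4000) / (5) = 2.3600
Iteration 2:
  α = (12 - (-4)·2.3600) / (7) = 3.0629
  β = (9 - (-2)·1.3714) / (5) = 2.3486
Iteration 3:
  α = (12 - (-4)·2.3486) / (7) = 3.0563
  β = (9 - (-2)·3.0629) / (5) = 3.0252
Iteration 4:
  α = (12 - (-4)·3.0252) / (7) = 3.4430
  β = (9 - (-2)·3.0563) / (5) = 3.0225

(3.4430, 3.0225)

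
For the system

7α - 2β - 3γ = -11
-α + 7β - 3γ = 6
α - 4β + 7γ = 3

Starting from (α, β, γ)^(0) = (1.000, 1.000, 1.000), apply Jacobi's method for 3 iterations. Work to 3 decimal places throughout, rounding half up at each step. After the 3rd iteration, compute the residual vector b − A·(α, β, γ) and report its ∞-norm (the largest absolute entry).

Iteration 1:
  α = (-11 - (-2)·1.000 - (-3)·1.000) / (7) = -0.857
  β = (6 - (-1)·1.000 - (-3)·1.000) / (7) = 1.429
  γ = (3 - (1)·1.000 - (-4)·1.000) / (7) = 0.857
Iteration 2:
  α = (-11 - (-2)·1.429 - (-3)·0.857) / (7) = -0.796
  β = (6 - (-1)·-0.857 - (-3)·0.857) / (7) = 1.102
  γ = (3 - (1)·-0.857 - (-4)·1.429) / (7) = 1.368
Iteration 3:
  α = (-11 - (-2)·1.102 - (-3)·1.368) / (7) = -0.670
  β = (6 - (-1)·-0.796 - (-3)·1.368) / (7) = 1.330
  γ = (3 - (1)·-0.796 - (-4)·1.102) / (7) = 1.172
Residual b − A·x = (-0.134, -0.464, 0.786); ∞-norm = 0.786

0.786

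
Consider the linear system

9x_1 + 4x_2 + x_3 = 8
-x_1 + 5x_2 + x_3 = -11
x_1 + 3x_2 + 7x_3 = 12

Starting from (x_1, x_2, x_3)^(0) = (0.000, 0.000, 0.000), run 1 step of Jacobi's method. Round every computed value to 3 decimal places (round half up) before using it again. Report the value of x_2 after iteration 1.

-2.200

Iteration 1:
  x_1 = (8 - (4)·0.000 - (1)·0.000) / (9) = 0.889
  x_2 = (-11 - (-1)·0.000 - (1)·0.000) / (5) = -2.200
  x_3 = (12 - (1)·0.000 - (3)·0.000) / (7) = 1.714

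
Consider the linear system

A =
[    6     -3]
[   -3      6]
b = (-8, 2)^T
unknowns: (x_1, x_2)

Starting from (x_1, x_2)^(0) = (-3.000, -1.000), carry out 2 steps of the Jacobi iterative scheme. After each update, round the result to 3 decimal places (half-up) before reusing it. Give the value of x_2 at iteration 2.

-0.583

Iteration 1:
  x_1 = (-8 - (-3)·-1.000) / (6) = -1.833
  x_2 = (2 - (-3)·-3.000) / (6) = -1.167
Iteration 2:
  x_1 = (-8 - (-3)·-1.167) / (6) = -1.917
  x_2 = (2 - (-3)·-1.833) / (6) = -0.583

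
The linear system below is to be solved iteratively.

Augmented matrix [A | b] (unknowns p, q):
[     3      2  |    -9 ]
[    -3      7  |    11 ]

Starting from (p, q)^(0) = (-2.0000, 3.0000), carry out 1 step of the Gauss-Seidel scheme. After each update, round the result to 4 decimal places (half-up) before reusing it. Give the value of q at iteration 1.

Iteration 1:
  p = (-9 - (2)·3.0000) / (3) = -5.0000
  q = (11 - (-3)·-5.0000) / (7) = -0.5714

-0.5714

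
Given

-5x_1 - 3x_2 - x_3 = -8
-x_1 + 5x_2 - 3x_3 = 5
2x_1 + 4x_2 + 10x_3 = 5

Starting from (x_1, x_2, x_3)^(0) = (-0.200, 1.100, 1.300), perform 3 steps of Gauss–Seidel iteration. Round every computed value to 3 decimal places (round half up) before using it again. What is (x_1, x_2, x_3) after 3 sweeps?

(1.071, 1.243, -0.211)

Iteration 1:
  x_1 = (-8 - (-3)·1.100 - (-1)·1.300) / (-5) = 0.680
  x_2 = (5 - (-1)·0.680 - (-3)·1.300) / (5) = 1.916
  x_3 = (5 - (2)·0.680 - (4)·1.916) / (10) = -0.402
Iteration 2:
  x_1 = (-8 - (-3)·1.916 - (-1)·-0.402) / (-5) = 0.531
  x_2 = (5 - (-1)·0.531 - (-3)·-0.402) / (5) = 0.865
  x_3 = (5 - (2)·0.531 - (4)·0.865) / (10) = 0.048
Iteration 3:
  x_1 = (-8 - (-3)·0.865 - (-1)·0.048) / (-5) = 1.071
  x_2 = (5 - (-1)·1.071 - (-3)·0.048) / (5) = 1.243
  x_3 = (5 - (2)·1.071 - (4)·1.243) / (10) = -0.211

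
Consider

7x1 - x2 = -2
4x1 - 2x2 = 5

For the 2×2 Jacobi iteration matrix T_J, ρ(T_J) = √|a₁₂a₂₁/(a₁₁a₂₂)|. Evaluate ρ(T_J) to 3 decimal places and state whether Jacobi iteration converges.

0.535

a₁₂a₂₁/(a₁₁a₂₂) = (-1)·(4) / ((7)·(-2)) = 0.285714
ρ = √|0.285714| = √0.285714 = 0.535
ρ < 1, so Jacobi converges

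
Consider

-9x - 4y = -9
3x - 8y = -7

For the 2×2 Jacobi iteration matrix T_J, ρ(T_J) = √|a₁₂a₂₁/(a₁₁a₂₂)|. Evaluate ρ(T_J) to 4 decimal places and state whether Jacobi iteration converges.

0.4082

a₁₂a₂₁/(a₁₁a₂₂) = (-4)·(3) / ((-9)·(-8)) = -0.166667
ρ = √|-0.166667| = √0.166667 = 0.4082
ρ < 1, so Jacobi converges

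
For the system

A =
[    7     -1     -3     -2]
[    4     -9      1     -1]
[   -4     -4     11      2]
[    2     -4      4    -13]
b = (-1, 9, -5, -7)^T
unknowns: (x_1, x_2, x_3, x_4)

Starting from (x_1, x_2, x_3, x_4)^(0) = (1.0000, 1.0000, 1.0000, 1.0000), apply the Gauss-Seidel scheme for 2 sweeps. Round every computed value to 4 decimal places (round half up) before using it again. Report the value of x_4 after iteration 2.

0.5284

Iteration 1:
  x_1 = (-1 - (-1)·1.0000 - (-3)·1.0000 - (-2)·1.0000) / (7) = 0.7143
  x_2 = (9 - (4)·0.7143 - (1)·1.0000 - (-1)·1.0000) / (-9) = -0.6825
  x_3 = (-5 - (-4)·0.7143 - (-4)·-0.6825 - (2)·1.0000) / (11) = -0.6248
  x_4 = (-7 - (2)·0.7143 - (-4)·-0.6825 - (4)·-0.6248) / (-13) = 0.6661
Iteration 2:
  x_1 = (-1 - (-1)·-0.6825 - (-3)·-0.6248 - (-2)·0.6661) / (7) = -0.3178
  x_2 = (9 - (4)·-0.3178 - (1)·-0.6248 - (-1)·0.6661) / (-9) = -1.2847
  x_3 = (-5 - (-4)·-0.3178 - (-4)·-1.2847 - (2)·0.6661) / (11) = -1.1584
  x_4 = (-7 - (2)·-0.3178 - (-4)·-1.2847 - (4)·-1.1584) / (-13) = 0.5284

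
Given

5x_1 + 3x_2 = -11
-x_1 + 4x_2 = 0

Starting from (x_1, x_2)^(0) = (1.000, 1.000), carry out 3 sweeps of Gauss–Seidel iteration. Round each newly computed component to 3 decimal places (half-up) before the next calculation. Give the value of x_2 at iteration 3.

-0.483

Iteration 1:
  x_1 = (-11 - (3)·1.000) / (5) = -2.800
  x_2 = (0 - (-1)·-2.800) / (4) = -0.700
Iteration 2:
  x_1 = (-11 - (3)·-0.700) / (5) = -1.780
  x_2 = (0 - (-1)·-1.780) / (4) = -0.445
Iteration 3:
  x_1 = (-11 - (3)·-0.445) / (5) = -1.933
  x_2 = (0 - (-1)·-1.933) / (4) = -0.483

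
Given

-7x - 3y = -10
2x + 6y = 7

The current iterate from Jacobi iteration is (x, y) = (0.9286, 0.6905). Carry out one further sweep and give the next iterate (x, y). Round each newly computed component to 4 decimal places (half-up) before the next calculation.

(1.1326, 0.8571)

One sweep:
  x = (-10 - (-3)·0.6905) / (-7) = 1.1326
  y = (7 - (2)·0.9286) / (6) = 0.8571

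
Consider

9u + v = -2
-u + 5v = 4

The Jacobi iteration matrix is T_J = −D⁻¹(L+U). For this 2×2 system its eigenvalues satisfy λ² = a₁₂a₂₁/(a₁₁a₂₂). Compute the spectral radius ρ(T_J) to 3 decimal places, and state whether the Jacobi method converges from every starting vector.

a₁₂a₂₁/(a₁₁a₂₂) = (1)·(-1) / ((9)·(5)) = -0.022222
ρ = √|-0.022222| = √0.022222 = 0.149
ρ < 1, so Jacobi converges

0.149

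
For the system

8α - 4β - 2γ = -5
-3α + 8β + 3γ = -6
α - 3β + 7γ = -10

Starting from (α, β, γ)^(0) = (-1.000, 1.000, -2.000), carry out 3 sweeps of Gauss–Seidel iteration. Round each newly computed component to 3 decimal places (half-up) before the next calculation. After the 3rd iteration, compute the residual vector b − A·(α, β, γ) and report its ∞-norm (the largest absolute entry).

0.162

Iteration 1:
  α = (-5 - (-4)·1.000 - (-2)·-2.000) / (8) = -0.625
  β = (-6 - (-3)·-0.625 - (3)·-2.000) / (8) = -0.234
  γ = (-10 - (1)·-0.625 - (-3)·-0.234) / (7) = -1.440
Iteration 2:
  α = (-5 - (-4)·-0.234 - (-2)·-1.440) / (8) = -1.102
  β = (-6 - (-3)·-1.102 - (3)·-1.440) / (8) = -0.623
  γ = (-10 - (1)·-1.102 - (-3)·-0.623) / (7) = -1.538
Iteration 3:
  α = (-5 - (-4)·-0.623 - (-2)·-1.538) / (8) = -1.321
  β = (-6 - (-3)·-1.321 - (3)·-1.538) / (8) = -0.669
  γ = (-10 - (1)·-1.321 - (-3)·-0.669) / (7) = -1.527
Residual b − A·x = (-0.162, -0.030, 0.003); ∞-norm = 0.162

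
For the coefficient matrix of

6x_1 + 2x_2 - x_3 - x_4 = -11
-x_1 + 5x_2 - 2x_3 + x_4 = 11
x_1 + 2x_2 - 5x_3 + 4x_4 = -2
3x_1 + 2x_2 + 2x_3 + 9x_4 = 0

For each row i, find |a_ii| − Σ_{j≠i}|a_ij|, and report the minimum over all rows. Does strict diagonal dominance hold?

row 1: |6| − (2+1+1) = 2
row 2: |5| − (1+2+1) = 1
row 3: |-5| − (1+2+4) = -2
row 4: |9| − (3+2+2) = 2
minimum over rows = -2 → not strictly diagonally dominant

-2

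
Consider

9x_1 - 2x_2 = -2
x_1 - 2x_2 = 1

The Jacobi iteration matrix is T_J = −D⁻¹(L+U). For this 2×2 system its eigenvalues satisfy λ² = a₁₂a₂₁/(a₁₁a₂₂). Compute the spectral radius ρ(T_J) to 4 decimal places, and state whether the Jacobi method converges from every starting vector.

0.3333

a₁₂a₂₁/(a₁₁a₂₂) = (-2)·(1) / ((9)·(-2)) = 0.111111
ρ = √|0.111111| = √0.111111 = 0.3333
ρ < 1, so Jacobi converges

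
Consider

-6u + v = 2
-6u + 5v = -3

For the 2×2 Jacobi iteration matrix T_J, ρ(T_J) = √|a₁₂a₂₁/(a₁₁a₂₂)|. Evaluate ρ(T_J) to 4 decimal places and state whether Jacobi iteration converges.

a₁₂a₂₁/(a₁₁a₂₂) = (1)·(-6) / ((-6)·(5)) = 0.200000
ρ = √|0.200000| = √0.200000 = 0.4472
ρ < 1, so Jacobi converges

0.4472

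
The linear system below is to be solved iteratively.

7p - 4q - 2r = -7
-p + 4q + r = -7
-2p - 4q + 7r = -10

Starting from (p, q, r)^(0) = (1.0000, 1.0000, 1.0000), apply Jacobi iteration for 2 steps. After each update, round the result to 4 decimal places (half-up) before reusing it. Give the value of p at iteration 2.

Iteration 1:
  p = (-7 - (-4)·1.0000 - (-2)·1.0000) / (7) = -0.1429
  q = (-7 - (-1)·1.0000 - (1)·1.0000) / (4) = -1.7500
  r = (-10 - (-2)·1.0000 - (-4)·1.0000) / (7) = -0.5714
Iteration 2:
  p = (-7 - (-4)·-1.7500 - (-2)·-0.5714) / (7) = -2.1633
  q = (-7 - (-1)·-0.1429 - (1)·-0.5714) / (4) = -1.6429
  r = (-10 - (-2)·-0.1429 - (-4)·-1.7500) / (7) = -2.4694

-2.1633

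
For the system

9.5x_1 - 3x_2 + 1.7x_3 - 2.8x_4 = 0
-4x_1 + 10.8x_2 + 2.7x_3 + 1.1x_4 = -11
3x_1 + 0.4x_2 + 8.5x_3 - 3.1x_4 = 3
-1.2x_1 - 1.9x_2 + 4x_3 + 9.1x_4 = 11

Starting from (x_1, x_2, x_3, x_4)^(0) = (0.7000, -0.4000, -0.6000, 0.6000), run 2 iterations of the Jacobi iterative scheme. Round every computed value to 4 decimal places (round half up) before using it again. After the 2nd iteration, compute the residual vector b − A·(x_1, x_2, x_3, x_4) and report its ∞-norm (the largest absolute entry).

Iteration 1:
  x_1 = (0 - (-3)·-0.4000 - (1.7)·-0.6000 - (-2.8)·0.6000) / (9.5) = 0.1579
  x_2 = (-11 - (-4)·0.7000 - (2.7)·-0.6000 - (1.1)·0.6000) / (10.8) = -0.6704
  x_3 = (3 - (3)·0.7000 - (0.4)·-0.4000 - (-3.1)·0.6000) / (8.5) = 0.3435
  x_4 = (11 - (-1.2)·0.7000 - (-1.9)·-0.4000 - (4)·-0.6000) / (9.1) = 1.4813
Iteration 2:
  x_1 = (0 - (-3)·-0.6704 - (1.7)·0.3435 - (-2.8)·1.4813) / (9.5) = 0.1634
  x_2 = (-11 - (-4)·0.1579 - (2.7)·0.3435 - (1.1)·1.4813) / (10.8) = -1.1968
  x_3 = (3 - (3)·0.1579 - (0.4)·-0.6704 - (-3.1)·1.4813) / (8.5) = 0.8690
  x_4 = (11 - (-1.2)·0.1579 - (-1.9)·-0.6704 - (4)·0.3435) / (9.1) = 0.9387
Residual b − A·x = (-3.9916, -0.7998, -1.4880, -3.0960); ∞-norm = 3.9916

3.9916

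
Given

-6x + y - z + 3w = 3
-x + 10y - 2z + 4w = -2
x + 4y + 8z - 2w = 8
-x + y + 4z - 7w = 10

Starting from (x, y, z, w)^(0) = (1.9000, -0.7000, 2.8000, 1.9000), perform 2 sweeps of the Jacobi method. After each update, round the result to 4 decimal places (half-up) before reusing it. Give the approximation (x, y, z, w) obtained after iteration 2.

(-0.8996, 0.1842, 1.0717, -0.5324)

Iteration 1:
  x = (3 - (1)·-0.7000 - (-1)·2.8000 - (3)·1.9000) / (-6) = -0.1333
  y = (-2 - (-1)·1.9000 - (-2)·2.8000 - (4)·1.9000) / (10) = -0.2100
  z = (8 - (1)·1.9000 - (4)·-0.7000 - (-2)·1.9000) / (8) = 1.5875
  w = (10 - (-1)·1.9000 - (1)·-0.7000 - (4)·2.8000) / (-7) = -0.2000
Iteration 2:
  x = (3 - (1)·-0.2100 - (-1)·1.5875 - (3)·-0.2000) / (-6) = -0.8996
  y = (-2 - (-1)·-0.1333 - (-2)·1.5875 - (4)·-0.2000) / (10) = 0.1842
  z = (8 - (1)·-0.1333 - (4)·-0.2100 - (-2)·-0.2000) / (8) = 1.0717
  w = (10 - (-1)·-0.1333 - (1)·-0.2100 - (4)·1.5875) / (-7) = -0.5324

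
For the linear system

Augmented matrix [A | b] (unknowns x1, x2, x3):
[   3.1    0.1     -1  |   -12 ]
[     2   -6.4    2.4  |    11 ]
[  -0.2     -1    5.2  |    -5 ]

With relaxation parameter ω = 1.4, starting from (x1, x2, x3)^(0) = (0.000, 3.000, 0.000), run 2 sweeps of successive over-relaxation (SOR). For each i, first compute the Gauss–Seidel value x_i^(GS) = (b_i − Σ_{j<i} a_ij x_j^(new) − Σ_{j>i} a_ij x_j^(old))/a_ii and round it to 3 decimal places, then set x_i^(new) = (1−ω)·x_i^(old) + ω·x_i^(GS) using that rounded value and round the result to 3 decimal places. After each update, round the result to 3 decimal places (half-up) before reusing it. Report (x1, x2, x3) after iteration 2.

(-4.401, -3.633, -1.253)

Iteration 1:
  x1: GS value = (-12 - (0.1)·3.000 - (-1)·0.000) / (3.1) = -3.968;  x1 ← (1−ω)·0.000 + ω·-3.968 = -5.555
  x2: GS value = (11 - (2)·-5.555 - (2.4)·0.000) / (-6.4) = -3.455;  x2 ← (1−ω)·3.000 + ω·-3.455 = -6.037
  x3: GS value = (-5 - (-0.2)·-5.555 - (-1)·-6.037) / (5.2) = -2.336;  x3 ← (1−ω)·0.000 + ω·-2.336 = -3.270
Iteration 2:
  x1: GS value = (-12 - (0.1)·-6.037 - (-1)·-3.270) / (3.1) = -4.731;  x1 ← (1−ω)·-5.555 + ω·-4.731 = -4.401
  x2: GS value = (11 - (2)·-4.401 - (2.4)·-3.270) / (-6.4) = -4.320;  x2 ← (1−ω)·-6.037 + ω·-4.320 = -3.633
  x3: GS value = (-5 - (-0.2)·-4.401 - (-1)·-3.633) / (5.2) = -1.829;  x3 ← (1−ω)·-3.270 + ω·-1.829 = -1.253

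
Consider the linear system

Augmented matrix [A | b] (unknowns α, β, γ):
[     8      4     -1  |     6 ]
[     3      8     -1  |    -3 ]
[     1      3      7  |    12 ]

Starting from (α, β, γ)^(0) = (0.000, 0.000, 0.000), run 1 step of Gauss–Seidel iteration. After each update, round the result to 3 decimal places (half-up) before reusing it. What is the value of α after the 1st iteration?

Iteration 1:
  α = (6 - (4)·0.000 - (-1)·0.000) / (8) = 0.750
  β = (-3 - (3)·0.750 - (-1)·0.000) / (8) = -0.656
  γ = (12 - (1)·0.750 - (3)·-0.656) / (7) = 1.888

0.750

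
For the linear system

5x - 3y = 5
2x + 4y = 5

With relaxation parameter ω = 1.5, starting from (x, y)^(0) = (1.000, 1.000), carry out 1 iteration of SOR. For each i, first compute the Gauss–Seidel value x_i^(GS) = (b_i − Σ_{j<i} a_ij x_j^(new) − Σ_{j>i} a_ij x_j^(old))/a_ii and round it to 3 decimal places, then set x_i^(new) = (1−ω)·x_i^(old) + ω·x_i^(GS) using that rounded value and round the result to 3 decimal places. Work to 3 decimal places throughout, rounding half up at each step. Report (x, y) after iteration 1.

(1.900, -0.050)

Iteration 1:
  x: GS value = (5 - (-3)·1.000) / (5) = 1.600;  x ← (1−ω)·1.000 + ω·1.600 = 1.900
  y: GS value = (5 - (2)·1.900) / (4) = 0.300;  y ← (1−ω)·1.000 + ω·0.300 = -0.050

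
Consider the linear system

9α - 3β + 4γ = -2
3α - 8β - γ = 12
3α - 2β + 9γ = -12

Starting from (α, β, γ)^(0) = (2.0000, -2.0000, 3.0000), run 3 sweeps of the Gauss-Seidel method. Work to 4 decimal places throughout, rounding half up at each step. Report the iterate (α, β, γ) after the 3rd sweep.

(-0.0867, -1.3469, -1.6037)

Iteration 1:
  α = (-2 - (-3)·-2.0000 - (4)·3.0000) / (9) = -2.2222
  β = (12 - (3)·-2.2222 - (-1)·3.0000) / (-8) = -2.7083
  γ = (-12 - (3)·-2.2222 - (-2)·-2.7083) / (9) = -1.1944
Iteration 2:
  α = (-2 - (-3)·-2.7083 - (4)·-1.1944) / (9) = -0.5941
  β = (12 - (3)·-0.5941 - (-1)·-1.1944) / (-8) = -1.5735
  γ = (-12 - (3)·-0.5941 - (-2)·-1.5735) / (9) = -1.4850
Iteration 3:
  α = (-2 - (-3)·-1.5735 - (4)·-1.4850) / (9) = -0.0867
  β = (12 - (3)·-0.0867 - (-1)·-1.4850) / (-8) = -1.3469
  γ = (-12 - (3)·-0.0867 - (-2)·-1.3469) / (9) = -1.6037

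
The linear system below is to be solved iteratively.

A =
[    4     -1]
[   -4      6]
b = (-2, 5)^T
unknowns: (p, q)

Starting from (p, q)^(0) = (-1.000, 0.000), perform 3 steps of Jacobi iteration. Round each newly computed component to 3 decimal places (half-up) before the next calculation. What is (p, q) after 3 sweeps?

Iteration 1:
  p = (-2 - (-1)·0.000) / (4) = -0.500
  q = (5 - (-4)·-1.000) / (6) = 0.167
Iteration 2:
  p = (-2 - (-1)·0.167) / (4) = -0.458
  q = (5 - (-4)·-0.500) / (6) = 0.500
Iteration 3:
  p = (-2 - (-1)·0.500) / (4) = -0.375
  q = (5 - (-4)·-0.458) / (6) = 0.528

(-0.375, 0.528)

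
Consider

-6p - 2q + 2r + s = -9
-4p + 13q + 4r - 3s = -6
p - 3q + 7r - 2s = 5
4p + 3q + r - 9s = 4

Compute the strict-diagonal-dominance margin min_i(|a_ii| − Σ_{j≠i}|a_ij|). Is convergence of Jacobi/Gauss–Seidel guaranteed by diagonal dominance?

1

row 1: |-6| − (2+2+1) = 1
row 2: |13| − (4+4+3) = 2
row 3: |7| − (1+3+2) = 1
row 4: |-9| − (4+3+1) = 1
minimum over rows = 1 → strictly diagonally dominant (convergence guaranteed)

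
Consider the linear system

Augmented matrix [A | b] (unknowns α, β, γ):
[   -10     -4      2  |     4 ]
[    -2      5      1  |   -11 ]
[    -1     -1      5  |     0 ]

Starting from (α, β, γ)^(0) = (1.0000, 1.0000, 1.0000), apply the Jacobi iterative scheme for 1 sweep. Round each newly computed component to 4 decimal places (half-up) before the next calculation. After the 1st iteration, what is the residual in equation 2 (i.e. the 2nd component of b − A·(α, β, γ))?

-2.6000

Iteration 1:
  α = (4 - (-4)·1.0000 - (2)·1.0000) / (-10) = -0.6000
  β = (-11 - (-2)·1.0000 - (1)·1.0000) / (5) = -2.0000
  γ = (0 - (-1)·1.0000 - (-1)·1.0000) / (5) = 0.4000
Residual b − A·x = (-10.8000, -2.6000, -4.6000)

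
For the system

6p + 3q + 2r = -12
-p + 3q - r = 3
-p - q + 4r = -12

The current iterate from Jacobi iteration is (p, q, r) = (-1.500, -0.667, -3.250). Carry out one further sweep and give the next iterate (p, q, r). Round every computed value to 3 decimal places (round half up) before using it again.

One sweep:
  p = (-12 - (3)·-0.667 - (2)·-3.250) / (6) = -0.583
  q = (3 - (-1)·-1.500 - (-1)·-3.250) / (3) = -0.583
  r = (-12 - (-1)·-1.500 - (-1)·-0.667) / (4) = -3.542

(-0.583, -0.583, -3.542)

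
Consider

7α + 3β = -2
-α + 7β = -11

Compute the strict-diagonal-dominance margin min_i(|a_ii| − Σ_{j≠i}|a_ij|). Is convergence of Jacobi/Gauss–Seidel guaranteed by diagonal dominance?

row 1: |7| − (3) = 4
row 2: |7| − (1) = 6
minimum over rows = 4 → strictly diagonally dominant (convergence guaranteed)

4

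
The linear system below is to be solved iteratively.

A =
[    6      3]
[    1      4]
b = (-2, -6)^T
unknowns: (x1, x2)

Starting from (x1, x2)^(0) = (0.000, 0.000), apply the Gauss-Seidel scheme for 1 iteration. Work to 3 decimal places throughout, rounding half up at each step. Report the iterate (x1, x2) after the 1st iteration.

Iteration 1:
  x1 = (-2 - (3)·0.000) / (6) = -0.333
  x2 = (-6 - (1)·-0.333) / (4) = -1.417

(-0.333, -1.417)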